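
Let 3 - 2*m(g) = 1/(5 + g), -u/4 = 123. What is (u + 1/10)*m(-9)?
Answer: -63947/80 ≈ -799.34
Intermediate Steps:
u = -492 (u = -4*123 = -492)
m(g) = 3/2 - 1/(2*(5 + g))
(u + 1/10)*m(-9) = (-492 + 1/10)*((14 + 3*(-9))/(2*(5 - 9))) = (-492 + 1/10)*((1/2)*(14 - 27)/(-4)) = -4919*(-1)*(-13)/(20*4) = -4919/10*13/8 = -63947/80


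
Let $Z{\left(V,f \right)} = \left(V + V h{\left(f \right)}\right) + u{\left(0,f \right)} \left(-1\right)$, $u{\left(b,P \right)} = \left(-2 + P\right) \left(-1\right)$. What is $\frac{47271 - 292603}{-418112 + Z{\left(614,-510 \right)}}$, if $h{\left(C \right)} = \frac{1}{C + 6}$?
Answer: $\frac{61823664}{105338827} \approx 0.5869$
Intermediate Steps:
$h{\left(C \right)} = \frac{1}{6 + C}$
$u{\left(b,P \right)} = 2 - P$
$Z{\left(V,f \right)} = -2 + V + f + \frac{V}{6 + f}$ ($Z{\left(V,f \right)} = \left(V + \frac{V}{6 + f}\right) + \left(2 - f\right) \left(-1\right) = \left(V + \frac{V}{6 + f}\right) + \left(-2 + f\right) = -2 + V + f + \frac{V}{6 + f}$)
$\frac{47271 - 292603}{-418112 + Z{\left(614,-510 \right)}} = \frac{47271 - 292603}{-418112 + \frac{614 + \left(6 - 510\right) \left(-2 + 614 - 510\right)}{6 - 510}} = - \frac{245332}{-418112 + \frac{614 - 51408}{-504}} = - \frac{245332}{-418112 - \frac{614 - 51408}{504}} = - \frac{245332}{-418112 - - \frac{25397}{252}} = - \frac{245332}{-418112 + \frac{25397}{252}} = - \frac{245332}{- \frac{105338827}{252}} = \left(-245332\right) \left(- \frac{252}{105338827}\right) = \frac{61823664}{105338827}$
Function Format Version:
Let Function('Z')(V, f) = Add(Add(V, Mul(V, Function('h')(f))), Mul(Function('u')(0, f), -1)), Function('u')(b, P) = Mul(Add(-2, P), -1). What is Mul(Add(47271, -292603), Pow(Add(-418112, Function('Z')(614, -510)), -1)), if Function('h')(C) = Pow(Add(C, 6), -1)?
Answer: Rational(61823664, 105338827) ≈ 0.58690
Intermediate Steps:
Function('h')(C) = Pow(Add(6, C), -1)
Function('u')(b, P) = Add(2, Mul(-1, P))
Function('Z')(V, f) = Add(-2, V, f, Mul(V, Pow(Add(6, f), -1))) (Function('Z')(V, f) = Add(Add(V, Mul(V, Pow(Add(6, f), -1))), Mul(Add(2, Mul(-1, f)), -1)) = Add(Add(V, Mul(V, Pow(Add(6, f), -1))), Add(-2, f)) = Add(-2, V, f, Mul(V, Pow(Add(6, f), -1))))
Mul(Add(47271, -292603), Pow(Add(-418112, Function('Z')(614, -510)), -1)) = Mul(Add(47271, -292603), Pow(Add(-418112, Mul(Pow(Add(6, -510), -1), Add(614, Mul(Add(6, -510), Add(-2, 614, -510))))), -1)) = Mul(-245332, Pow(Add(-418112, Mul(Pow(-504, -1), Add(614, Mul(-504, 102)))), -1)) = Mul(-245332, Pow(Add(-418112, Mul(Rational(-1, 504), Add(614, -51408))), -1)) = Mul(-245332, Pow(Add(-418112, Mul(Rational(-1, 504), -50794)), -1)) = Mul(-245332, Pow(Add(-418112, Rational(25397, 252)), -1)) = Mul(-245332, Pow(Rational(-105338827, 252), -1)) = Mul(-245332, Rational(-252, 105338827)) = Rational(61823664, 105338827)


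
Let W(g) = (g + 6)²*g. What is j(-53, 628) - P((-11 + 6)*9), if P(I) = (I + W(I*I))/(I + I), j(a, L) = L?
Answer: 92812250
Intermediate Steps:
W(g) = g*(6 + g)² (W(g) = (6 + g)²*g = g*(6 + g)²)
P(I) = (I + I²*(6 + I²)²)/(2*I) (P(I) = (I + (I*I)*(6 + I*I)²)/(I + I) = (I + I²*(6 + I²)²)/((2*I)) = (I + I²*(6 + I²)²)*(1/(2*I)) = (I + I²*(6 + I²)²)/(2*I))
j(-53, 628) - P((-11 + 6)*9) = 628 - (½ + ((-11 + 6)*9)*(6 + ((-11 + 6)*9)²)²/2) = 628 - (½ + (-5*9)*(6 + (-5*9)²)²/2) = 628 - (½ + (½)*(-45)*(6 + (-45)²)²) = 628 - (½ + (½)*(-45)*(6 + 2025)²) = 628 - (½ + (½)*(-45)*2031²) = 628 - (½ + (½)*(-45)*4124961) = 628 - (½ - 185623245/2) = 628 - 1*(-92811622) = 628 + 92811622 = 92812250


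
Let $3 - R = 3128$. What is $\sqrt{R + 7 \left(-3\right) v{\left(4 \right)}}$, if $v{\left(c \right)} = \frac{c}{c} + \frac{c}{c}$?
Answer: $i \sqrt{3167} \approx 56.276 i$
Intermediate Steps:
$R = -3125$ ($R = 3 - 3128 = -3125$)
$v{\left(c \right)} = 2$ ($v{\left(c \right)} = 1 + 1 = 2$)
$\sqrt{R + 7 \left(-3\right) v{\left(4 \right)}} = \sqrt{-3125 + 7 \left(-3\right) 2} = \sqrt{-3125 - 42} = \sqrt{-3167} = i \sqrt{3167}$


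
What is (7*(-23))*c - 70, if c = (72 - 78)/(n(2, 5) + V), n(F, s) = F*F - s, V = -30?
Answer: -3136/31 ≈ -101.16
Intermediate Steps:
n(F, s) = F² - s
c = 6/31 (c = (72 - 78)/((2² - 1*5) - 30) = -6/((4 - 5) - 30) = -6/(-1 - 30) = -6/(-31) = -6*(-1/31) = 6/31 ≈ 0.19355)
(7*(-23))*c - 70 = (7*(-23))*(6/31) - 70 = -161*6/31 - 70 = -966/31 - 70 = -3136/31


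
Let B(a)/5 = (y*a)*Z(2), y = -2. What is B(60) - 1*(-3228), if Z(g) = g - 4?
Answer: 4428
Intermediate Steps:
Z(g) = -4 + g
B(a) = 20*a (B(a) = 5*((-2*a)*(-4 + 2)) = 5*(-2*a*(-2)) = 5*(4*a) = 20*a)
B(60) - 1*(-3228) = 20*60 - 1*(-3228) = 1200 + 3228 = 4428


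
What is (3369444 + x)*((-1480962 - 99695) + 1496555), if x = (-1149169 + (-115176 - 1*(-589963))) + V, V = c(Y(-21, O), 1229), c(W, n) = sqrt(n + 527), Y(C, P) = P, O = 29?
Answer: -226660104324 - 168204*sqrt(439) ≈ -2.2666e+11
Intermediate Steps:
c(W, n) = sqrt(527 + n)
V = 2*sqrt(439) (V = sqrt(527 + 1229) = sqrt(1756) = 2*sqrt(439) ≈ 41.905)
x = -674382 + 2*sqrt(439) (x = (-1149169 + (-115176 - 1*(-589963))) + 2*sqrt(439) = (-1149169 + (-115176 + 589963)) + 2*sqrt(439) = (-1149169 + 474787) + 2*sqrt(439) = -674382 + 2*sqrt(439) ≈ -6.7434e+5)
(3369444 + x)*((-1480962 - 99695) + 1496555) = (3369444 + (-674382 + 2*sqrt(439)))*((-1480962 - 99695) + 1496555) = (2695062 + 2*sqrt(439))*(-1580657 + 1496555) = (2695062 + 2*sqrt(439))*(-84102) = -226660104324 - 168204*sqrt(439)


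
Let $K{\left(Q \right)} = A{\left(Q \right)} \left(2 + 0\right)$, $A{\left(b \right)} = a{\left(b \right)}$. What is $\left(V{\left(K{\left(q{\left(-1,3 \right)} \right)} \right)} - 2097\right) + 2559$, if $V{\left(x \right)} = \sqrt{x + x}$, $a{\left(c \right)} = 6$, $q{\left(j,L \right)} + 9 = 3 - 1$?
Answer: $462 + 2 \sqrt{6} \approx 466.9$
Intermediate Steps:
$q{\left(j,L \right)} = -7$ ($q{\left(j,L \right)} = -9 + \left(3 - 1\right) = -9 + 2 = -7$)
$A{\left(b \right)} = 6$
$K{\left(Q \right)} = 12$ ($K{\left(Q \right)} = 6 \left(2 + 0\right) = 6 \cdot 2 = 12$)
$V{\left(x \right)} = \sqrt{2} \sqrt{x}$ ($V{\left(x \right)} = \sqrt{2 x} = \sqrt{2} \sqrt{x}$)
$\left(V{\left(K{\left(q{\left(-1,3 \right)} \right)} \right)} - 2097\right) + 2559 = \left(\sqrt{2} \sqrt{12} - 2097\right) + 2559 = \left(\sqrt{2} \cdot 2 \sqrt{3} - 2097\right) + 2559 = \left(2 \sqrt{6} - 2097\right) + 2559 = \left(-2097 + 2 \sqrt{6}\right) + 2559 = 462 + 2 \sqrt{6}$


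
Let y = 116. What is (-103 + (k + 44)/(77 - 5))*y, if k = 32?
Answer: -106430/9 ≈ -11826.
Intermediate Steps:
(-103 + (k + 44)/(77 - 5))*y = (-103 + (32 + 44)/(77 - 5))*116 = (-103 + 76/72)*116 = (-103 + 76*(1/72))*116 = (-103 + 19/18)*116 = -1835/18*116 = -106430/9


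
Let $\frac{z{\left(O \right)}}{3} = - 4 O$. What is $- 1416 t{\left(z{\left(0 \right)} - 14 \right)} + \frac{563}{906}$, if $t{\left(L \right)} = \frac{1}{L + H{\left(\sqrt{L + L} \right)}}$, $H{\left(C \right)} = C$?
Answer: $\frac{40372}{453} + \frac{177 i \sqrt{7}}{14} \approx 89.121 + 33.45 i$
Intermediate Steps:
$z{\left(O \right)} = - 12 O$ ($z{\left(O \right)} = 3 \left(- 4 O\right) = - 12 O$)
$t{\left(L \right)} = \frac{1}{L + \sqrt{2} \sqrt{L}}$ ($t{\left(L \right)} = \frac{1}{L + \sqrt{L + L}} = \frac{1}{L + \sqrt{2 L}} = \frac{1}{L + \sqrt{2} \sqrt{L}}$)
$- 1416 t{\left(z{\left(0 \right)} - 14 \right)} + \frac{563}{906} = - \frac{1416}{\left(\left(-12\right) 0 - 14\right) + \sqrt{2} \sqrt{\left(-12\right) 0 - 14}} + \frac{563}{906} = - \frac{1416}{\left(0 - 14\right) + \sqrt{2} \sqrt{0 - 14}} + 563 \cdot \frac{1}{906} = - \frac{1416}{-14 + \sqrt{2} \sqrt{-14}} + \frac{563}{906} = - \frac{1416}{-14 + \sqrt{2} i \sqrt{14}} + \frac{563}{906} = - \frac{1416}{-14 + 2 i \sqrt{7}} + \frac{563}{906} = \frac{563}{906} - \frac{1416}{-14 + 2 i \sqrt{7}}$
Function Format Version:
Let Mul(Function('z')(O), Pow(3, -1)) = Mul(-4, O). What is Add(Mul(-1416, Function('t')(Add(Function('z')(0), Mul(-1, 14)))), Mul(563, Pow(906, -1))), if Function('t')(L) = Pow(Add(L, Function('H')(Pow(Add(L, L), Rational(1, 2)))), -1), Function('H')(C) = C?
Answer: Add(Rational(40372, 453), Mul(Rational(177, 14), I, Pow(7, Rational(1, 2)))) ≈ Add(89.121, Mul(33.450, I))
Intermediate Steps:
Function('z')(O) = Mul(-12, O) (Function('z')(O) = Mul(3, Mul(-4, O)) = Mul(-12, O))
Function('t')(L) = Pow(Add(L, Mul(Pow(2, Rational(1, 2)), Pow(L, Rational(1, 2)))), -1) (Function('t')(L) = Pow(Add(L, Pow(Add(L, L), Rational(1, 2))), -1) = Pow(Add(L, Pow(Mul(2, L), Rational(1, 2))), -1) = Pow(Add(L, Mul(Pow(2, Rational(1, 2)), Pow(L, Rational(1, 2)))), -1))
Add(Mul(-1416, Function('t')(Add(Function('z')(0), Mul(-1, 14)))), Mul(563, Pow(906, -1))) = Add(Mul(-1416, Pow(Add(Add(Mul(-12, 0), Mul(-1, 14)), Mul(Pow(2, Rational(1, 2)), Pow(Add(Mul(-12, 0), Mul(-1, 14)), Rational(1, 2)))), -1)), Mul(563, Pow(906, -1))) = Add(Mul(-1416, Pow(Add(Add(0, -14), Mul(Pow(2, Rational(1, 2)), Pow(Add(0, -14), Rational(1, 2)))), -1)), Mul(563, Rational(1, 906))) = Add(Mul(-1416, Pow(Add(-14, Mul(Pow(2, Rational(1, 2)), Pow(-14, Rational(1, 2)))), -1)), Rational(563, 906)) = Add(Mul(-1416, Pow(Add(-14, Mul(Pow(2, Rational(1, 2)), Mul(I, Pow(14, Rational(1, 2))))), -1)), Rational(563, 906)) = Add(Mul(-1416, Pow(Add(-14, Mul(2, I, Pow(7, Rational(1, 2)))), -1)), Rational(563, 906)) = Add(Rational(563, 906), Mul(-1416, Pow(Add(-14, Mul(2, I, Pow(7, Rational(1, 2)))), -1)))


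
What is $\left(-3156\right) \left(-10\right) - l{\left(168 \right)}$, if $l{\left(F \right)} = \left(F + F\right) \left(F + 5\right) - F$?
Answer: $-26400$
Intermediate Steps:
$l{\left(F \right)} = - F + 2 F \left(5 + F\right)$ ($l{\left(F \right)} = 2 F \left(5 + F\right) - F = - F + 2 F \left(5 + F\right)$)
$\left(-3156\right) \left(-10\right) - l{\left(168 \right)} = \left(-3156\right) \left(-10\right) - 168 \left(9 + 2 \cdot 168\right) = 31560 - 168 \left(9 + 336\right) = 31560 - 168 \cdot 345 = 31560 - 57960 = -26400$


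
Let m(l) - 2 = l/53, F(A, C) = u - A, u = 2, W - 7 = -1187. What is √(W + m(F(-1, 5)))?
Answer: I*√3308843/53 ≈ 34.321*I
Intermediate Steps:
W = -1180 (W = 7 - 1187 = -1180)
F(A, C) = 2 - A
m(l) = 2 + l/53
√(W + m(F(-1, 5))) = √(-1180 + (2 + (2 - 1*(-1))/53)) = √(-1180 + (2 + (2 + 1)/53)) = √(-1180 + (2 + (1/53)*3)) = √(-1180 + (2 + 3/53)) = √(-1180 + 109/53) = √(-62431/53) = I*√3308843/53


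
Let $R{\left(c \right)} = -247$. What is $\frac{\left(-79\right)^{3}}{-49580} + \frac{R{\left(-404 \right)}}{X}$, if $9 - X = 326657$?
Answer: $\frac{2119242757}{213094840} \approx 9.9451$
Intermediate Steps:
$X = -326648$ ($X = 9 - 326657 = -326648$)
$\frac{\left(-79\right)^{3}}{-49580} + \frac{R{\left(-404 \right)}}{X} = \frac{\left(-79\right)^{3}}{-49580} - \frac{247}{-326648} = \left(-493039\right) \left(- \frac{1}{49580}\right) - - \frac{13}{17192} = \frac{493039}{49580} + \frac{13}{17192} = \frac{2119242757}{213094840}$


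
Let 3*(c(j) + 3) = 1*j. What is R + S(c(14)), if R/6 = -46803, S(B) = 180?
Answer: -280638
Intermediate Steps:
c(j) = -3 + j/3 (c(j) = -3 + (1*j)/3 = -3 + j/3)
R = -280818 (R = 6*(-46803) = -280818)
R + S(c(14)) = -280818 + 180 = -280638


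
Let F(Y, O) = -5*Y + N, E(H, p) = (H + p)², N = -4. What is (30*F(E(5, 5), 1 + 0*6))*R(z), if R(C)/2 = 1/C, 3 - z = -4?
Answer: -4320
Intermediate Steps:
z = 7 (z = 3 - 1*(-4) = 3 + 4 = 7)
R(C) = 2/C
F(Y, O) = -4 - 5*Y (F(Y, O) = -5*Y - 4 = -4 - 5*Y)
(30*F(E(5, 5), 1 + 0*6))*R(z) = (30*(-4 - 5*(5 + 5)²))*(2/7) = (30*(-4 - 5*10²))*(2*(⅐)) = (30*(-4 - 5*100))*(2/7) = (30*(-4 - 500))*(2/7) = (30*(-504))*(2/7) = -15120*2/7 = -4320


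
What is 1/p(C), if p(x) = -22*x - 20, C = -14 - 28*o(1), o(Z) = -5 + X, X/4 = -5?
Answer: -1/15112 ≈ -6.6173e-5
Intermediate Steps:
X = -20 (X = 4*(-5) = -20)
o(Z) = -25 (o(Z) = -5 - 20 = -25)
C = 686 (C = -14 - 28*(-25) = -14 + 700 = 686)
p(x) = -20 - 22*x
1/p(C) = 1/(-20 - 22*686) = 1/(-20 - 15092) = 1/(-15112) = -1/15112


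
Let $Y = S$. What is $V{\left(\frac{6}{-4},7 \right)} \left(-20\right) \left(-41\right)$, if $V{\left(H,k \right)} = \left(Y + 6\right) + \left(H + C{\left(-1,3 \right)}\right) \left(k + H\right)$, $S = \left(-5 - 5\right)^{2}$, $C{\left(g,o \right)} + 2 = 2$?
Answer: $80155$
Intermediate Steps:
$C{\left(g,o \right)} = 0$ ($C{\left(g,o \right)} = -2 + 2 = 0$)
$S = 100$ ($S = \left(-10\right)^{2} = 100$)
$Y = 100$
$V{\left(H,k \right)} = 106 + H \left(H + k\right)$ ($V{\left(H,k \right)} = \left(100 + 6\right) + \left(H + 0\right) \left(k + H\right) = 106 + H \left(H + k\right)$)
$V{\left(\frac{6}{-4},7 \right)} \left(-20\right) \left(-41\right) = \left(106 + \left(\frac{6}{-4}\right)^{2} + \frac{6}{-4} \cdot 7\right) \left(-20\right) \left(-41\right) = \left(106 + \left(6 \left(- \frac{1}{4}\right)\right)^{2} + 6 \left(- \frac{1}{4}\right) 7\right) \left(-20\right) \left(-41\right) = \left(106 + \left(- \frac{3}{2}\right)^{2} - \frac{21}{2}\right) \left(-20\right) \left(-41\right) = \left(106 + \frac{9}{4} - \frac{21}{2}\right) \left(-20\right) \left(-41\right) = \frac{391}{4} \left(-20\right) \left(-41\right) = \left(-1955\right) \left(-41\right) = 80155$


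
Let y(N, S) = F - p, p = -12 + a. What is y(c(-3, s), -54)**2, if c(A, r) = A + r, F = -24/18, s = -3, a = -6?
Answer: 2500/9 ≈ 277.78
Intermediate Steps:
F = -4/3 (F = -24*1/18 = -4/3 ≈ -1.3333)
p = -18 (p = -12 - 6 = -18)
y(N, S) = 50/3 (y(N, S) = -4/3 - 1*(-18) = -4/3 + 18 = 50/3)
y(c(-3, s), -54)**2 = (50/3)**2 = 2500/9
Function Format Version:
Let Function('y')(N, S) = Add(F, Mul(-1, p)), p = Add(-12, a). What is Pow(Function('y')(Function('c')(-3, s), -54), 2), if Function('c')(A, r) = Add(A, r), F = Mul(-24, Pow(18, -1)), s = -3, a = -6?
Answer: Rational(2500, 9) ≈ 277.78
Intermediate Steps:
F = Rational(-4, 3) (F = Mul(-24, Rational(1, 18)) = Rational(-4, 3) ≈ -1.3333)
p = -18 (p = Add(-12, -6) = -18)
Function('y')(N, S) = Rational(50, 3) (Function('y')(N, S) = Add(Rational(-4, 3), Mul(-1, -18)) = Add(Rational(-4, 3), 18) = Rational(50, 3))
Pow(Function('y')(Function('c')(-3, s), -54), 2) = Pow(Rational(50, 3), 2) = Rational(2500, 9)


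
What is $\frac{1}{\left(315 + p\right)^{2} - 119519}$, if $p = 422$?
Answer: $\frac{1}{423650} \approx 2.3604 \cdot 10^{-6}$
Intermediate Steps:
$\frac{1}{\left(315 + p\right)^{2} - 119519} = \frac{1}{\left(315 + 422\right)^{2} - 119519} = \frac{1}{737^{2} - 119519} = \frac{1}{543169 - 119519} = \frac{1}{423650}$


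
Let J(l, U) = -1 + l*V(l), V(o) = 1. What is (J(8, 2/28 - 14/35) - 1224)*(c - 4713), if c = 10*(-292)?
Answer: 9289361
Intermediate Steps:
c = -2920
J(l, U) = -1 + l (J(l, U) = -1 + l*1 = -1 + l)
(J(8, 2/28 - 14/35) - 1224)*(c - 4713) = ((-1 + 8) - 1224)*(-2920 - 4713) = (7 - 1224)*(-7633) = -1217*(-7633) = 9289361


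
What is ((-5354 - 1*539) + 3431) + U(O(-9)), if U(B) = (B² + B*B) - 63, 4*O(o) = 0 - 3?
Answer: -20191/8 ≈ -2523.9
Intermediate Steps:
O(o) = -¾ (O(o) = (0 - 3)/4 = (¼)*(-3) = -¾)
U(B) = -63 + 2*B² (U(B) = (B² + B²) - 63 = 2*B² - 63 = -63 + 2*B²)
((-5354 - 1*539) + 3431) + U(O(-9)) = ((-5354 - 1*539) + 3431) + (-63 + 2*(-¾)²) = ((-5354 - 539) + 3431) + (-63 + 2*(9/16)) = (-5893 + 3431) + (-63 + 9/8) = -2462 - 495/8 = -20191/8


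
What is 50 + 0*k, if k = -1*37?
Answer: 50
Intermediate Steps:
k = -37
50 + 0*k = 50 + 0*(-37) = 50 + 0 = 50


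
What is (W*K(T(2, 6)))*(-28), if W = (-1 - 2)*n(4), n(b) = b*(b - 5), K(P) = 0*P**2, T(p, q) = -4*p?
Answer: 0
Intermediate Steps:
K(P) = 0
n(b) = b*(-5 + b)
W = 12 (W = (-1 - 2)*(4*(-5 + 4)) = -12*(-1) = -3*(-4) = 12)
(W*K(T(2, 6)))*(-28) = (12*0)*(-28) = 0*(-28) = 0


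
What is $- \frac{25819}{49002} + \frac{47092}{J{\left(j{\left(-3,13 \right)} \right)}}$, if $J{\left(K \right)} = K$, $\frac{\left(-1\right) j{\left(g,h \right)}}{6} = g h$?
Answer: $\frac{383593423}{1911078} \approx 200.72$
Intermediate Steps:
$j{\left(g,h \right)} = - 6 g h$
$- \frac{25819}{49002} + \frac{47092}{J{\left(j{\left(-3,13 \right)} \right)}} = - \frac{25819}{49002} + \frac{47092}{\left(-6\right) \left(-3\right) 13} = \left(-25819\right) \frac{1}{49002} + \frac{47092}{234} = - \frac{25819}{49002} + 47092 \cdot \frac{1}{234} = - \frac{25819}{49002} + \frac{23546}{117} = \frac{383593423}{1911078}$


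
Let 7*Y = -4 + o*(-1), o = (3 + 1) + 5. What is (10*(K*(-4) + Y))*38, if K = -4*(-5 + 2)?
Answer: -132620/7 ≈ -18946.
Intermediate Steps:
o = 9 (o = 4 + 5 = 9)
K = 12 (K = -4*(-3) = 12)
Y = -13/7 (Y = (-4 + 9*(-1))/7 = (-4 - 9)/7 = (1/7)*(-13) = -13/7 ≈ -1.8571)
(10*(K*(-4) + Y))*38 = (10*(12*(-4) - 13/7))*38 = (10*(-48 - 13/7))*38 = (10*(-349/7))*38 = -3490/7*38 = -132620/7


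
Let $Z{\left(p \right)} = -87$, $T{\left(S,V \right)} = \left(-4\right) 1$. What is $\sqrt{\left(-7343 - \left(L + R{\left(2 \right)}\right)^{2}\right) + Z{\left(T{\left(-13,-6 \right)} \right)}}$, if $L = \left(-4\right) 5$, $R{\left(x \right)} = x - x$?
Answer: $3 i \sqrt{870} \approx 88.487 i$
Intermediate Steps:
$T{\left(S,V \right)} = -4$
$R{\left(x \right)} = 0$
$L = -20$
$\sqrt{\left(-7343 - \left(L + R{\left(2 \right)}\right)^{2}\right) + Z{\left(T{\left(-13,-6 \right)} \right)}} = \sqrt{\left(-7343 - \left(-20 + 0\right)^{2}\right) - 87} = \sqrt{\left(-7343 - \left(-20\right)^{2}\right) - 87} = \sqrt{\left(-7343 - 400\right) - 87} = \sqrt{-7743 - 87} = \sqrt{-7830} = 3 i \sqrt{870}$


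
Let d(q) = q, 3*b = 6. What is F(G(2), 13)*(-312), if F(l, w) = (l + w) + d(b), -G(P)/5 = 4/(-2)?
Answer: -7800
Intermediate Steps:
b = 2 (b = (⅓)*6 = 2)
G(P) = 10 (G(P) = -20/(-2) = -20*(-1)/2 = -5*(-2) = 10)
F(l, w) = 2 + l + w (F(l, w) = (l + w) + 2 = 2 + l + w)
F(G(2), 13)*(-312) = (2 + 10 + 13)*(-312) = 25*(-312) = -7800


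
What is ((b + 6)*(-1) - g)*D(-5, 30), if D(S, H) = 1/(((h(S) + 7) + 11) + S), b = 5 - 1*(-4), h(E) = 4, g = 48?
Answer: -63/17 ≈ -3.7059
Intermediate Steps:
b = 9 (b = 5 + 4 = 9)
D(S, H) = 1/(22 + S) (D(S, H) = 1/(((4 + 7) + 11) + S) = 1/((11 + 11) + S) = 1/(22 + S))
((b + 6)*(-1) - g)*D(-5, 30) = ((9 + 6)*(-1) - 1*48)/(22 - 5) = (15*(-1) - 48)/17 = (-15 - 48)*(1/17) = -63*1/17 = -63/17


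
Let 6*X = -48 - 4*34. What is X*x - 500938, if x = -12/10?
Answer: -2504506/5 ≈ -5.0090e+5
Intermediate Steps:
x = -6/5 (x = -12*⅒ = -6/5 ≈ -1.2000)
X = -92/3 (X = (-48 - 4*34)/6 = (-48 - 136)/6 = (⅙)*(-184) = -92/3 ≈ -30.667)
X*x - 500938 = -92/3*(-6/5) - 500938 = 184/5 - 500938 = -2504506/5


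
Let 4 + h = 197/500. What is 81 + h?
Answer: 38697/500 ≈ 77.394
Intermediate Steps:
h = -1803/500 (h = -4 + 197/500 = -1803/500 ≈ -3.6060)
81 + h = 81 - 1803/500 = 38697/500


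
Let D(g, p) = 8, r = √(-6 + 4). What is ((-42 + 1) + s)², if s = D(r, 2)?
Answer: 1089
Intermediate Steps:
r = I*√2 (r = √(-2) = I*√2 ≈ 1.4142*I)
s = 8
((-42 + 1) + s)² = ((-42 + 1) + 8)² = (-41 + 8)² = (-33)² = 1089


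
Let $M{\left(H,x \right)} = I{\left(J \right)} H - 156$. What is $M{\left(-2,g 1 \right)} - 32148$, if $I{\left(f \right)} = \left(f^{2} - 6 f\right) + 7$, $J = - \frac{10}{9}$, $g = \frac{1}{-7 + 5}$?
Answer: $- \frac{2619038}{81} \approx -32334.0$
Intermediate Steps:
$g = - \frac{1}{2}$ ($g = \frac{1}{-2} = - \frac{1}{2} \approx -0.5$)
$J = - \frac{10}{9}$ ($J = \left(-10\right) \frac{1}{9} = - \frac{10}{9} \approx -1.1111$)
$I{\left(f \right)} = 7 + f^{2} - 6 f$
$M{\left(H,x \right)} = -156 + \frac{1207 H}{81}$ ($M{\left(H,x \right)} = \left(7 + \left(- \frac{10}{9}\right)^{2} - - \frac{20}{3}\right) H - 156 = \left(7 + \frac{100}{81} + \frac{20}{3}\right) H - 156 = \frac{1207 H}{81} - 156 = -156 + \frac{1207 H}{81}$)
$M{\left(-2,g 1 \right)} - 32148 = \left(-156 + \frac{1207}{81} \left(-2\right)\right) - 32148 = \left(-156 - \frac{2414}{81}\right) - 32148 = - \frac{15050}{81} - 32148 = - \frac{2619038}{81}$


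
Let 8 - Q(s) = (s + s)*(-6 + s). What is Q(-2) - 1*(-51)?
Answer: 27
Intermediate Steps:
Q(s) = 8 - 2*s*(-6 + s) (Q(s) = 8 - (s + s)*(-6 + s) = 8 - 2*s*(-6 + s))
Q(-2) - 1*(-51) = (8 - 2*(-2)² + 12*(-2)) - 1*(-51) = (8 - 2*4 - 24) + 51 = (8 - 8 - 24) + 51 = -24 + 51 = 27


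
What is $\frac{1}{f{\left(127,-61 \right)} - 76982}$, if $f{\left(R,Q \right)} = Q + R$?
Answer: $- \frac{1}{76916} \approx -1.3001 \cdot 10^{-5}$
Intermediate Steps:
$\frac{1}{f{\left(127,-61 \right)} - 76982} = \frac{1}{\left(-61 + 127\right) - 76982} = \frac{1}{66 - 76982} = \frac{1}{-76916} = - \frac{1}{76916}$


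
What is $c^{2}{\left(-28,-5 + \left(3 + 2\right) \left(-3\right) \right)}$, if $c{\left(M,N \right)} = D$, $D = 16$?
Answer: $256$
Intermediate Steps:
$c{\left(M,N \right)} = 16$
$c^{2}{\left(-28,-5 + \left(3 + 2\right) \left(-3\right) \right)} = 16^{2} = 256$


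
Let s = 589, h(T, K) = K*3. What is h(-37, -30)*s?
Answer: -53010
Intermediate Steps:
h(T, K) = 3*K
h(-37, -30)*s = (3*(-30))*589 = -90*589 = -53010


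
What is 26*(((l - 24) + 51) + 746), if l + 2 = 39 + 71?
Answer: 22906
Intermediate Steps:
l = 108 (l = -2 + (39 + 71) = -2 + 110 = 108)
26*(((l - 24) + 51) + 746) = 26*(((108 - 24) + 51) + 746) = 26*((84 + 51) + 746) = 26*(135 + 746) = 26*881 = 22906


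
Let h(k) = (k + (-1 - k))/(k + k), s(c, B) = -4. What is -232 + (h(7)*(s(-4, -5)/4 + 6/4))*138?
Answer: -3317/14 ≈ -236.93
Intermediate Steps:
h(k) = -1/(2*k)
-232 + (h(7)*(s(-4, -5)/4 + 6/4))*138 = -232 + ((-½/7)*(-4/4 + 6/4))*138 = -232 + ((-½*⅐)*(-4*¼ + 6*(¼)))*138 = -232 - (-1 + 3/2)/14*138 = -232 - 1/14*½*138 = -232 - 1/28*138 = -232 - 69/14 = -3317/14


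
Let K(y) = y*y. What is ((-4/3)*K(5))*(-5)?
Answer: 500/3 ≈ 166.67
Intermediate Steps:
K(y) = y**2
((-4/3)*K(5))*(-5) = (-4/3*5**2)*(-5) = (-4*1/3*25)*(-5) = -4/3*25*(-5) = -100/3*(-5) = 500/3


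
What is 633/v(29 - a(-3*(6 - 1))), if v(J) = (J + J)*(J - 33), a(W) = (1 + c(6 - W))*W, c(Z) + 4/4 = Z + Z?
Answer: 633/825068 ≈ 0.00076721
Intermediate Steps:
c(Z) = -1 + 2*Z (c(Z) = -1 + (Z + Z) = -1 + 2*Z)
a(W) = W*(12 - 2*W) (a(W) = (1 + (-1 + 2*(6 - W)))*W = (1 + (-1 + (12 - 2*W)))*W = (1 + (11 - 2*W))*W = (12 - 2*W)*W = W*(12 - 2*W))
v(J) = 2*J*(-33 + J) (v(J) = (2*J)*(-33 + J) = 2*J*(-33 + J))
633/v(29 - a(-3*(6 - 1))) = 633/((2*(29 - 2*(-3*(6 - 1))*(6 - (-3)*(6 - 1)))*(-33 + (29 - 2*(-3*(6 - 1))*(6 - (-3)*(6 - 1)))))) = 633/((2*(29 - 2*(-3*5)*(6 - (-3)*5))*(-33 + (29 - 2*(-3*5)*(6 - (-3)*5))))) = 633/((2*(29 - 2*(-15)*(6 - 1*(-15)))*(-33 + (29 - 2*(-15)*(6 - 1*(-15)))))) = 633/((2*(29 - 2*(-15)*(6 + 15))*(-33 + (29 - 2*(-15)*(6 + 15))))) = 633/((2*(29 - 2*(-15)*21)*(-33 + (29 - 2*(-15)*21)))) = 633/((2*(29 - 1*(-630))*(-33 + (29 - 1*(-630))))) = 633/((2*(29 + 630)*(-33 + (29 + 630)))) = 633/((2*659*(-33 + 659))) = 633/((2*659*626)) = 633/825068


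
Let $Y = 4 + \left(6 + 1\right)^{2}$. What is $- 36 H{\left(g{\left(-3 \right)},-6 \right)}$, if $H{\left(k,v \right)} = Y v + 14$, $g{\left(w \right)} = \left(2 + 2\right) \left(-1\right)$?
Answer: $10944$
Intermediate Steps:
$Y = 53$ ($Y = 4 + 7^{2} = 4 + 49 = 53$)
$g{\left(w \right)} = -4$ ($g{\left(w \right)} = 4 \left(-1\right) = -4$)
$H{\left(k,v \right)} = 14 + 53 v$ ($H{\left(k,v \right)} = 53 v + 14 = 14 + 53 v$)
$- 36 H{\left(g{\left(-3 \right)},-6 \right)} = - 36 \left(14 + 53 \left(-6\right)\right) = - 36 \left(14 - 318\right) = \left(-36\right) \left(-304\right) = 10944$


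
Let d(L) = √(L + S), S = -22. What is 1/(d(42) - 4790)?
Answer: -479/2294408 - √5/11472040 ≈ -0.00020896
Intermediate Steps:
d(L) = √(-22 + L) (d(L) = √(L - 22) = √(-22 + L))
1/(d(42) - 4790) = 1/(√(-22 + 42) - 4790) = 1/(√20 - 4790) = 1/(2*√5 - 4790) = 1/(-4790 + 2*√5)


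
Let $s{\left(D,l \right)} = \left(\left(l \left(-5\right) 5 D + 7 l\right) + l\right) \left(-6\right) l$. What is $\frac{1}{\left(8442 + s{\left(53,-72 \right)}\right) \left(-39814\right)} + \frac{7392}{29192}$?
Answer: $\frac{1507298591324111}{5952524415319260} \approx 0.25322$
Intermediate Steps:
$s{\left(D,l \right)} = l \left(- 48 l + 150 D l\right)$ ($s{\left(D,l \right)} = \left(\left(- 5 l 5 D + 7 l\right) + l\right) \left(-6\right) l = \left(\left(- 25 l D + 7 l\right) + l\right) \left(-6\right) l = \left(\left(- 25 D l + 7 l\right) + l\right) \left(-6\right) l = \left(\left(7 l - 25 D l\right) + l\right) \left(-6\right) l = \left(8 l - 25 D l\right) \left(-6\right) l = \left(- 48 l + 150 D l\right) l = l \left(- 48 l + 150 D l\right)$)
$\frac{1}{\left(8442 + s{\left(53,-72 \right)}\right) \left(-39814\right)} + \frac{7392}{29192} = \frac{1}{\left(8442 + \left(-72\right)^{2} \left(-48 + 150 \cdot 53\right)\right) \left(-39814\right)} + \frac{7392}{29192} = \frac{1}{8442 + 5184 \left(-48 + 7950\right)} \left(- \frac{1}{39814}\right) + 7392 \cdot \frac{1}{29192} = \frac{1}{8442 + 5184 \cdot 7902} \left(- \frac{1}{39814}\right) + \frac{924}{3649} = \frac{1}{8442 + 40963968} \left(- \frac{1}{39814}\right) + \frac{924}{3649} = \frac{1}{40972410} \left(- \frac{1}{39814}\right) + \frac{924}{3649} = - \frac{1}{1631275531740} + \frac{924}{3649} = \frac{1507298591324111}{5952524415319260}$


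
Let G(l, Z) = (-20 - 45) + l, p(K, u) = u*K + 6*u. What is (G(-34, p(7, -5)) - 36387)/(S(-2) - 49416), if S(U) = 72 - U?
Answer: 18243/24671 ≈ 0.73945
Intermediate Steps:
p(K, u) = 6*u + K*u (p(K, u) = K*u + 6*u = 6*u + K*u)
G(l, Z) = -65 + l
(G(-34, p(7, -5)) - 36387)/(S(-2) - 49416) = ((-65 - 34) - 36387)/((72 - 1*(-2)) - 49416) = (-99 - 36387)/((72 + 2) - 49416) = -36486/(74 - 49416) = -36486/(-49342) = -36486*(-1/49342) = 18243/24671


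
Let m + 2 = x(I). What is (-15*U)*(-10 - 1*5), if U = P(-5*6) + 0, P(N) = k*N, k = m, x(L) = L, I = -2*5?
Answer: 81000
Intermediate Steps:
I = -10
m = -12 (m = -2 - 10 = -12)
k = -12
P(N) = -12*N
U = 360 (U = -(-60)*6 + 0 = -12*(-30) + 0 = 360 + 0 = 360)
(-15*U)*(-10 - 1*5) = (-15*360)*(-10 - 1*5) = -5400*(-10 - 5) = -5400*(-15) = 81000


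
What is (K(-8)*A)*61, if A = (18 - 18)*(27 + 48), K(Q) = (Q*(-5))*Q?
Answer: 0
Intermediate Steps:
K(Q) = -5*Q² (K(Q) = (-5*Q)*Q = -5*Q²)
A = 0 (A = 0*75 = 0)
(K(-8)*A)*61 = (-5*(-8)²*0)*61 = (-5*64*0)*61 = -320*0*61 = 0*61 = 0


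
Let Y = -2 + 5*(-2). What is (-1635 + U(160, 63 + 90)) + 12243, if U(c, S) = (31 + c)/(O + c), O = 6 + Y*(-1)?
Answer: 1888415/178 ≈ 10609.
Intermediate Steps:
Y = -12 (Y = -2 - 10 = -12)
O = 18 (O = 6 - 12*(-1) = 6 + 12 = 18)
U(c, S) = (31 + c)/(18 + c)
(-1635 + U(160, 63 + 90)) + 12243 = (-1635 + (31 + 160)/(18 + 160)) + 12243 = (-1635 + 191/178) + 12243 = -290839/178 + 12243 = 1888415/178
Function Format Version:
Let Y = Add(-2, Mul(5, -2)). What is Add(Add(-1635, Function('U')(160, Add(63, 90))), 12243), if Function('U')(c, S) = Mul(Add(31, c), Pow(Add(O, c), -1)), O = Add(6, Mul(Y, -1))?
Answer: Rational(1888415, 178) ≈ 10609.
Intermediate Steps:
Y = -12 (Y = Add(-2, -10) = -12)
O = 18 (O = Add(6, Mul(-12, -1)) = Add(6, 12) = 18)
Function('U')(c, S) = Mul(Pow(Add(18, c), -1), Add(31, c)) (Function('U')(c, S) = Mul(Add(31, c), Pow(Add(18, c), -1)) = Mul(Pow(Add(18, c), -1), Add(31, c)))
Add(Add(-1635, Function('U')(160, Add(63, 90))), 12243) = Add(Add(-1635, Mul(Pow(Add(18, 160), -1), Add(31, 160))), 12243) = Add(Add(-1635, Mul(Pow(178, -1), 191)), 12243) = Add(Add(-1635, Mul(Rational(1, 178), 191)), 12243) = Add(Add(-1635, Rational(191, 178)), 12243) = Add(Rational(-290839, 178), 12243) = Rational(1888415, 178)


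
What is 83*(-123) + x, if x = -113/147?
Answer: -1500836/147 ≈ -10210.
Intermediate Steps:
x = -113/147 (x = -113*1/147 = -113/147 ≈ -0.76871)
83*(-123) + x = 83*(-123) - 113/147 = -10209 - 113/147 = -1500836/147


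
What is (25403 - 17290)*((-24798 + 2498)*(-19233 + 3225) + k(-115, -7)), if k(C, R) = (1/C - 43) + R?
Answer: 333059015650137/115 ≈ 2.8962e+12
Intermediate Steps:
k(C, R) = -43 + R + 1/C (k(C, R) = (-43 + 1/C) + R = -43 + R + 1/C)
(25403 - 17290)*((-24798 + 2498)*(-19233 + 3225) + k(-115, -7)) = (25403 - 17290)*((-24798 + 2498)*(-19233 + 3225) + (-43 - 7 + 1/(-115))) = 8113*(-22300*(-16008) + (-43 - 7 - 1/115)) = 8113*(356978400 - 5751/115) = 8113*(41052510249/115) = 333059015650137/115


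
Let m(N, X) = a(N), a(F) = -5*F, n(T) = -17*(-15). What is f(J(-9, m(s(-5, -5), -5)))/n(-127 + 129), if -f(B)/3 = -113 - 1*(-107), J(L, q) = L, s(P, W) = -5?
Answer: 6/85 ≈ 0.070588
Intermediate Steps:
n(T) = 255
m(N, X) = -5*N
f(B) = 18 (f(B) = -3*(-113 - 1*(-107)) = -3*(-113 + 107) = -3*(-6) = 18)
f(J(-9, m(s(-5, -5), -5)))/n(-127 + 129) = 18/255 = 18*(1/255) = 6/85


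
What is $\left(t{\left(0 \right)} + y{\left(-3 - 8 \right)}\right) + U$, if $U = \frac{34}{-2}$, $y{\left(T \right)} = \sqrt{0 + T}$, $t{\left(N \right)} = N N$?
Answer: $-17 + i \sqrt{11} \approx -17.0 + 3.3166 i$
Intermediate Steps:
$t{\left(N \right)} = N^{2}$
$y{\left(T \right)} = \sqrt{T}$
$U = -17$ ($U = 34 \left(- \frac{1}{2}\right) = -17$)
$\left(t{\left(0 \right)} + y{\left(-3 - 8 \right)}\right) + U = \left(0^{2} + \sqrt{-3 - 8}\right) - 17 = \left(0 + \sqrt{-3 - 8}\right) - 17 = \left(0 + \sqrt{-11}\right) - 17 = \left(0 + i \sqrt{11}\right) - 17 = i \sqrt{11} - 17 = -17 + i \sqrt{11}$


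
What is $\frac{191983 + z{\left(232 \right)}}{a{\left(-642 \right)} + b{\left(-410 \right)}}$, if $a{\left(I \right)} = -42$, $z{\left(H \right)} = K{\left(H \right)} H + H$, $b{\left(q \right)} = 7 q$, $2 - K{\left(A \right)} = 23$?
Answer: $- \frac{14411}{224} \approx -64.335$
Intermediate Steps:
$K{\left(A \right)} = -21$ ($K{\left(A \right)} = 2 - 23 = -21$)
$z{\left(H \right)} = - 20 H$ ($z{\left(H \right)} = - 21 H + H = - 20 H$)
$\frac{191983 + z{\left(232 \right)}}{a{\left(-642 \right)} + b{\left(-410 \right)}} = \frac{191983 - 4640}{-42 + 7 \left(-410\right)} = \frac{191983 - 4640}{-42 - 2870} = \frac{187343}{-2912} = 187343 \left(- \frac{1}{2912}\right) = - \frac{14411}{224}$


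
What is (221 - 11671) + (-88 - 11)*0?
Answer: -11450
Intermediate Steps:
(221 - 11671) + (-88 - 11)*0 = -11450 - 99*0 = -11450 + 0 = -11450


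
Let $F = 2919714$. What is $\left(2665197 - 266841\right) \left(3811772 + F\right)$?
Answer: $16144499837016$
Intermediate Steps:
$\left(2665197 - 266841\right) \left(3811772 + F\right) = \left(2665197 - 266841\right) \left(3811772 + 2919714\right) = 2398356 \cdot 6731486 = 16144499837016$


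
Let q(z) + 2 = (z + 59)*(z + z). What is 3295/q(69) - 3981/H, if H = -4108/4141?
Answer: 145588637681/36277748 ≈ 4013.2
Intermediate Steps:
q(z) = -2 + 2*z*(59 + z) (q(z) = -2 + (z + 59)*(z + z) = -2 + (59 + z)*(2*z) = -2 + 2*z*(59 + z))
H = -4108/4141 (H = -4108*1/4141 = -4108/4141 ≈ -0.99203)
3295/q(69) - 3981/H = 3295/(-2 + 2*69² + 118*69) - 3981/(-4108/4141) = 3295/(-2 + 2*4761 + 8142) - 3981*(-4141/4108) = 3295/(-2 + 9522 + 8142) + 16485321/4108 = 3295/17662 + 16485321/4108 = 145588637681/36277748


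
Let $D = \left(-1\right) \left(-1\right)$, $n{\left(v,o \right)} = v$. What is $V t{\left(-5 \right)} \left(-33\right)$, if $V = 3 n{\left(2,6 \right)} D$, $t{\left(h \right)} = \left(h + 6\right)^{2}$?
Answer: $-198$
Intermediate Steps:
$t{\left(h \right)} = \left(6 + h\right)^{2}$
$D = 1$
$V = 6$ ($V = 3 \cdot 2 \cdot 1 = 6 \cdot 1 = 6$)
$V t{\left(-5 \right)} \left(-33\right) = 6 \left(6 - 5\right)^{2} \left(-33\right) = 6 \cdot 1^{2} \left(-33\right) = 6 \cdot 1 \left(-33\right) = 6 \left(-33\right) = -198$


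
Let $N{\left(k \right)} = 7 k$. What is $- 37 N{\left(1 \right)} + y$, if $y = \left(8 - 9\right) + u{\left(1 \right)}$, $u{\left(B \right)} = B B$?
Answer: $-259$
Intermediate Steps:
$u{\left(B \right)} = B^{2}$
$y = 0$ ($y = \left(8 - 9\right) + 1^{2} = -1 + 1 = 0$)
$- 37 N{\left(1 \right)} + y = - 37 \cdot 7 \cdot 1 + 0 = \left(-37\right) 7 + 0 = -259 + 0 = -259$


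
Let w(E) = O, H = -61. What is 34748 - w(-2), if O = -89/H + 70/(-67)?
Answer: 142013383/4087 ≈ 34748.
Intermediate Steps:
O = 1693/4087 (O = -89/(-61) + 70/(-67) = -89*(-1/61) + 70*(-1/67) = 89/61 - 70/67 = 1693/4087 ≈ 0.41424)
w(E) = 1693/4087
34748 - w(-2) = 34748 - 1*1693/4087 = 34748 - 1693/4087 = 142013383/4087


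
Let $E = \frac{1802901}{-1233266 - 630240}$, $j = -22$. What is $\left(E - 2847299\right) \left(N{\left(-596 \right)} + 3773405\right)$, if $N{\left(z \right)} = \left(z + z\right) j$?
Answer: $- \frac{51561845695059705}{4766} \approx -1.0819 \cdot 10^{13}$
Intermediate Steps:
$E = - \frac{4611}{4766}$ ($E = \frac{1802901}{-1863506} = 1802901 \left(- \frac{1}{1863506}\right) = - \frac{4611}{4766} \approx -0.96748$)
$N{\left(z \right)} = - 44 z$ ($N{\left(z \right)} = \left(z + z\right) \left(-22\right) = 2 z \left(-22\right) = - 44 z$)
$\left(E - 2847299\right) \left(N{\left(-596 \right)} + 3773405\right) = \left(- \frac{4611}{4766} - 2847299\right) \left(\left(-44\right) \left(-596\right) + 3773405\right) = - \frac{13570231645 \left(26224 + 3773405\right)}{4766} = \left(- \frac{13570231645}{4766}\right) 3799629 = - \frac{51561845695059705}{4766}$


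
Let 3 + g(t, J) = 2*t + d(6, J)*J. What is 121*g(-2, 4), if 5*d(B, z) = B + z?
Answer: 121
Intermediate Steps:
d(B, z) = B/5 + z/5 (d(B, z) = (B + z)/5 = B/5 + z/5)
g(t, J) = -3 + 2*t + J*(6/5 + J/5) (g(t, J) = -3 + (2*t + ((⅕)*6 + J/5)*J) = -3 + (2*t + (6/5 + J/5)*J) = -3 + (2*t + J*(6/5 + J/5)) = -3 + 2*t + J*(6/5 + J/5))
121*g(-2, 4) = 121*(-3 + 2*(-2) + (⅕)*4*(6 + 4)) = 121*(-3 - 4 + (⅕)*4*10) = 121*(-3 - 4 + 8) = 121*1 = 121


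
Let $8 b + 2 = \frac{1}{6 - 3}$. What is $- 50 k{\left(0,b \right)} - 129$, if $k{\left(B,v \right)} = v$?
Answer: $- \frac{1423}{12} \approx -118.58$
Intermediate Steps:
$b = - \frac{5}{24}$ ($b = - \frac{1}{4} + \frac{1}{8 \left(6 - 3\right)} = - \frac{1}{4} + \frac{1}{8 \cdot 3} = - \frac{1}{4} + \frac{1}{8} \cdot \frac{1}{3} = - \frac{1}{4} + \frac{1}{24} = - \frac{5}{24} \approx -0.20833$)
$- 50 k{\left(0,b \right)} - 129 = \left(-50\right) \left(- \frac{5}{24}\right) - 129 = \frac{125}{12} - 129 = - \frac{1423}{12}$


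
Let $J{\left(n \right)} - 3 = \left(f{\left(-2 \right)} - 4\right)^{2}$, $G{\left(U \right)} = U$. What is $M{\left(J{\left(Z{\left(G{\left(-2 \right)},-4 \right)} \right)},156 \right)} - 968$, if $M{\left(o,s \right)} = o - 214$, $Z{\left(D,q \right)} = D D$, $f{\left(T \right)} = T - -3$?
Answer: $-1170$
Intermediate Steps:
$f{\left(T \right)} = 3 + T$ ($f{\left(T \right)} = T + 3 = 3 + T$)
$Z{\left(D,q \right)} = D^{2}$
$J{\left(n \right)} = 12$ ($J{\left(n \right)} = 3 + \left(\left(3 - 2\right) - 4\right)^{2} = 3 + \left(1 - 4\right)^{2} = 3 + \left(-3\right)^{2} = 3 + 9 = 12$)
$M{\left(o,s \right)} = -214 + o$
$M{\left(J{\left(Z{\left(G{\left(-2 \right)},-4 \right)} \right)},156 \right)} - 968 = \left(-214 + 12\right) - 968 = -202 - 968 = -1170$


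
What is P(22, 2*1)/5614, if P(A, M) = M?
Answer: 1/2807 ≈ 0.00035625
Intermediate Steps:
P(22, 2*1)/5614 = (2*1)/5614 = 2*(1/5614) = 1/2807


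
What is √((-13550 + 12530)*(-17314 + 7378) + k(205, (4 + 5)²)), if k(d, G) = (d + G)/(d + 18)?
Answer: √503989554658/223 ≈ 3183.5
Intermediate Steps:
k(d, G) = (G + d)/(18 + d)
√((-13550 + 12530)*(-17314 + 7378) + k(205, (4 + 5)²)) = √((-13550 + 12530)*(-17314 + 7378) + ((4 + 5)² + 205)/(18 + 205)) = √(-1020*(-9936) + (9² + 205)/223) = √(10134720 + (81 + 205)/223) = √(10134720 + (1/223)*286) = √(10134720 + 286/223) = √(2260042846/223) = √503989554658/223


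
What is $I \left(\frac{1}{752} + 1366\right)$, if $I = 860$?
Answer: $\frac{220855095}{188} \approx 1.1748 \cdot 10^{6}$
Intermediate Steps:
$I \left(\frac{1}{752} + 1366\right) = 860 \left(\frac{1}{752} + 1366\right) = 860 \cdot \frac{1027233}{752} = \frac{220855095}{188}$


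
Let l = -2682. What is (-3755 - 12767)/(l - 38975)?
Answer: 1502/3787 ≈ 0.39662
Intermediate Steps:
(-3755 - 12767)/(l - 38975) = (-3755 - 12767)/(-2682 - 38975) = -16522/(-41657) = -16522*(-1/41657) = 1502/3787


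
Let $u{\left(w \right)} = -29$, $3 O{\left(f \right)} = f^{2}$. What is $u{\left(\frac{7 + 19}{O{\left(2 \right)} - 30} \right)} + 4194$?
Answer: $4165$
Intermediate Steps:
$O{\left(f \right)} = \frac{f^{2}}{3}$
$u{\left(\frac{7 + 19}{O{\left(2 \right)} - 30} \right)} + 4194 = -29 + 4194 = 4165$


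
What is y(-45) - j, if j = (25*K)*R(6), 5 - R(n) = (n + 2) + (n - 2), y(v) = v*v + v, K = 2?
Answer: 2330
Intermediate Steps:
y(v) = v + v² (y(v) = v² + v = v + v²)
R(n) = 5 - 2*n (R(n) = 5 - ((n + 2) + (n - 2)) = 5 - ((2 + n) + (-2 + n)) = 5 - 2*n)
j = -350 (j = (25*2)*(5 - 2*6) = 50*(5 - 12) = 50*(-7) = -350)
y(-45) - j = -45*(1 - 45) - 1*(-350) = -45*(-44) + 350 = 1980 + 350 = 2330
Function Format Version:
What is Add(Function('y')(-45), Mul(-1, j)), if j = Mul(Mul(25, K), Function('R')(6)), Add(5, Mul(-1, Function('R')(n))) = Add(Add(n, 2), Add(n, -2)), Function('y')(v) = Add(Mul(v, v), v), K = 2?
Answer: 2330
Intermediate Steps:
Function('y')(v) = Add(v, Pow(v, 2)) (Function('y')(v) = Add(Pow(v, 2), v) = Add(v, Pow(v, 2)))
Function('R')(n) = Add(5, Mul(-2, n)) (Function('R')(n) = Add(5, Mul(-1, Add(Add(n, 2), Add(n, -2)))) = Add(5, Mul(-1, Add(Add(2, n), Add(-2, n)))) = Add(5, Mul(-1, Mul(2, n))) = Add(5, Mul(-2, n)))
j = -350 (j = Mul(Mul(25, 2), Add(5, Mul(-2, 6))) = Mul(50, Add(5, -12)) = Mul(50, -7) = -350)
Add(Function('y')(-45), Mul(-1, j)) = Add(Mul(-45, Add(1, -45)), Mul(-1, -350)) = Add(Mul(-45, -44), 350) = Add(1980, 350) = 2330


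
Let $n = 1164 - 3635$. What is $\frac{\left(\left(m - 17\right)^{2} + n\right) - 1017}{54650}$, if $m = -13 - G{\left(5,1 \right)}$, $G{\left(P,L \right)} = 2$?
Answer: $- \frac{1232}{27325} \approx -0.045087$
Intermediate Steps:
$n = -2471$
$m = -15$ ($m = -13 - 2 = -15$)
$\frac{\left(\left(m - 17\right)^{2} + n\right) - 1017}{54650} = \frac{\left(\left(-15 - 17\right)^{2} - 2471\right) - 1017}{54650} = \left(\left(\left(-32\right)^{2} - 2471\right) - 1017\right) \frac{1}{54650} = \left(\left(1024 - 2471\right) - 1017\right) \frac{1}{54650} = \left(-1447 - 1017\right) \frac{1}{54650} = \left(-2464\right) \frac{1}{54650} = - \frac{1232}{27325}$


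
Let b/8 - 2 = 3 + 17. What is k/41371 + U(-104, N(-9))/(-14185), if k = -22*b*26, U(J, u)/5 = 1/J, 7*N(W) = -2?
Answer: -2700275535/1109675528 ≈ -2.4334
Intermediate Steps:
b = 176 (b = 16 + 8*(3 + 17) = 16 + 8*20 = 16 + 160 = 176)
N(W) = -2/7 (N(W) = (⅐)*(-2) = -2/7)
U(J, u) = 5/J
k = -100672 (k = -22*176*26 = -3872*26 = -100672)
k/41371 + U(-104, N(-9))/(-14185) = -100672/41371 + (5/(-104))/(-14185) = -100672*1/41371 + (5*(-1/104))*(-1/14185) = -9152/3761 - 5/104*(-1/14185) = -9152/3761 + 1/295048 = -2700275535/1109675528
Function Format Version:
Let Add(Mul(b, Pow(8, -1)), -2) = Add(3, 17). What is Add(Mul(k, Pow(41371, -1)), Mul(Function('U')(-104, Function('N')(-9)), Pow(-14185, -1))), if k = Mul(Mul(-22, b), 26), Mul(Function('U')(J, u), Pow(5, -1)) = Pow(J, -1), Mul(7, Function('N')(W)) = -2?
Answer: Rational(-2700275535, 1109675528) ≈ -2.4334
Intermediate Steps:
b = 176 (b = Add(16, Mul(8, Add(3, 17))) = Add(16, Mul(8, 20)) = Add(16, 160) = 176)
Function('N')(W) = Rational(-2, 7) (Function('N')(W) = Mul(Rational(1, 7), -2) = Rational(-2, 7))
Function('U')(J, u) = Mul(5, Pow(J, -1))
k = -100672 (k = Mul(Mul(-22, 176), 26) = Mul(-3872, 26) = -100672)
Add(Mul(k, Pow(41371, -1)), Mul(Function('U')(-104, Function('N')(-9)), Pow(-14185, -1))) = Add(Mul(-100672, Pow(41371, -1)), Mul(Mul(5, Pow(-104, -1)), Pow(-14185, -1))) = Add(Mul(-100672, Rational(1, 41371)), Mul(Mul(5, Rational(-1, 104)), Rational(-1, 14185))) = Add(Rational(-9152, 3761), Mul(Rational(-5, 104), Rational(-1, 14185))) = Add(Rational(-9152, 3761), Rational(1, 295048)) = Rational(-2700275535, 1109675528)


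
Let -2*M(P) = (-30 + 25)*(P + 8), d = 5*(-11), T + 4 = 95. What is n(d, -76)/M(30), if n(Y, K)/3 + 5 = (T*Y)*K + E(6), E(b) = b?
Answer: 1141143/95 ≈ 12012.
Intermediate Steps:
T = 91 (T = -4 + 95 = 91)
d = -55
M(P) = 20 + 5*P/2 (M(P) = -(-30 + 25)*(P + 8)/2 = -(-5)*(8 + P)/2 = -(-40 - 5*P)/2 = 20 + 5*P/2)
n(Y, K) = 3 + 273*K*Y (n(Y, K) = -15 + 3*((91*Y)*K + 6) = -15 + 3*(91*K*Y + 6) = -15 + 3*(6 + 91*K*Y) = -15 + (18 + 273*K*Y) = 3 + 273*K*Y)
n(d, -76)/M(30) = (3 + 273*(-76)*(-55))/(20 + (5/2)*30) = (3 + 1141140)/(20 + 75) = 1141143/95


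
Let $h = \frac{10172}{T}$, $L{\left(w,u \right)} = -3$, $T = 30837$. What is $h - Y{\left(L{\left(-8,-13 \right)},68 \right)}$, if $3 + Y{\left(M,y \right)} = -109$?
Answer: $\frac{3463916}{30837} \approx 112.33$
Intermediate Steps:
$Y{\left(M,y \right)} = -112$ ($Y{\left(M,y \right)} = -3 - 109 = -112$)
$h = \frac{10172}{30837} \approx 0.32986$
$h - Y{\left(L{\left(-8,-13 \right)},68 \right)} = \frac{10172}{30837} - -112 = \frac{10172}{30837} + 112 = \frac{3463916}{30837}$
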